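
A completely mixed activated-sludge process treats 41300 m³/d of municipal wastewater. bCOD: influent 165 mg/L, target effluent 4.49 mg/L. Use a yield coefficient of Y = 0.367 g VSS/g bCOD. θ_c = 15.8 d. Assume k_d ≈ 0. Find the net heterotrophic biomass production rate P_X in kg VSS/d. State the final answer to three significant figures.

Since k_d ≈ 0, Y_obs = Y = 0.367 g VSS/g bCOD.
Substrate removed = Q·(S₀ − S) = 41300 m³/d × (165 − 4.49) g/m³ = 6.63×10^6 g/d = 6629 kg/d.
Net biomass production P_X = Y_obs × Q·(S₀ − S) = 0.3670 × 6629 = 2433 kg VSS/d.

P_X ≈ 2430 kg VSS/d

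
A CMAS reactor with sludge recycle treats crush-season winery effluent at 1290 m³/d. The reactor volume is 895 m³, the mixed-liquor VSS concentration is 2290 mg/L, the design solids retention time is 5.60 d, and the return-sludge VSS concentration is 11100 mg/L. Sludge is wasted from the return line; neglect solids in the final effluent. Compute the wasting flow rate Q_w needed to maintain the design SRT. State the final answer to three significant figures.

Q_w ≈ 33.0 m³/d

θ_c = V·X/(Q_w·X_r) when wasting from the recycle, so Q_w = V·X/(θ_c·X_r) = 895.0 × 2290 / (5.60 × 11100) = 32.97 m³/d.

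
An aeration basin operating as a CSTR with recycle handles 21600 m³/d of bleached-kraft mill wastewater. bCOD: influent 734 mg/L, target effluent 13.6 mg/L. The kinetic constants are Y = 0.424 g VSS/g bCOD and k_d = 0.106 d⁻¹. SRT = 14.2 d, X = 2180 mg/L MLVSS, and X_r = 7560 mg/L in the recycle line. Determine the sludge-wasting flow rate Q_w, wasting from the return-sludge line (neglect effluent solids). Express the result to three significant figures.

Q_w ≈ 348 m³/d

Rearranging the biomass balance for a CMAS with decay, V = Y·Q·ΔS·θ_c / [X·(1+k_d θ_c)] = 0.424 × 21600 × (734 − 13.6) × 14.2 / [2180 × (1 + 0.106 × 14.2)] = 9.37×10^7 / 5461 = 17155 m³.
Wasting from the return line (neglecting effluent solids): Q_w = V·X / (θ_c·X_r) = 17155 × 2180 / (14.2 × 7560) = 348.4 m³/d.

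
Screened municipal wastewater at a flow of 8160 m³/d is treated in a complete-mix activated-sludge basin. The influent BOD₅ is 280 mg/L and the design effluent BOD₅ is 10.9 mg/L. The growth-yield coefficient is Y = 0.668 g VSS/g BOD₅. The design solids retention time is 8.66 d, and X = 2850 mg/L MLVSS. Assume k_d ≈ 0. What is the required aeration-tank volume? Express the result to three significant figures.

V ≈ 4460 m³

Biomass mass balance (decay neglected): V·X = Y·Q·(S₀ − S)·θ_c, so V = 0.668 × 8160 × (280 − 10.9) × 8.66 / 2850 = 4457 m³.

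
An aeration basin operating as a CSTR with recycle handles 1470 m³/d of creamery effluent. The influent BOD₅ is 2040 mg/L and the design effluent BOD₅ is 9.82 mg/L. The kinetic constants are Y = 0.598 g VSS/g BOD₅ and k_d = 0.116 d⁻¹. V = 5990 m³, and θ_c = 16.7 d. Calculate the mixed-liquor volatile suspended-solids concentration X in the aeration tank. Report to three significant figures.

Solving the biomass balance for X: X = Y Q (S₀−S) θ_c / [V (1+k_d θ_c)] = 0.598 × 1470 × (2040 − 9.82) × 16.7 / [5990 × (1 + 0.116 × 16.7)] = 1694 mg/L.

X ≈ 1690 mg/L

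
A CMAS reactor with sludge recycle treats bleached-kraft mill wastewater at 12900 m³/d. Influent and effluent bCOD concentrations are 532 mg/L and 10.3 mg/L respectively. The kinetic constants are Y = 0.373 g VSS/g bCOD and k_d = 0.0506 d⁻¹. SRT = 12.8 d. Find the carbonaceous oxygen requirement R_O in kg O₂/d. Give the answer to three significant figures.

R_O ≈ 4570 kg O₂/d

Y_obs = Y / (1 + k_d θ_c) = 0.373 / (1 + 0.0506 × 12.8) = 0.373 / 1.648 = 0.2264.
Mass of bCOD removed per day: Q(S₀ − S) = 12900 × 521.7 g/m³ = 6730 kg/d.
Biomass synthesised: P_X = Y_obs × 6730 = 1524 kg VSS/d.
Carbonaceous O₂ demand = substrate oxidised − cell-mass equivalent = 6730 − 1.42 × 1524 = 4567 kg O₂/d.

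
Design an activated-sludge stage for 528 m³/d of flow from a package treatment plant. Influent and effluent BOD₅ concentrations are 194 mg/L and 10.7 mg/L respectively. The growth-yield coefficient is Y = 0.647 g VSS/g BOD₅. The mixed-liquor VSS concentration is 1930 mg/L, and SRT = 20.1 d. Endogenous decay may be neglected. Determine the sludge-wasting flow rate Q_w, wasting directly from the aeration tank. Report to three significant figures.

Biomass mass balance (decay neglected): V·X = Y·Q·(S₀ − S)·θ_c, so V = 0.647 × 528 × (194 − 10.7) × 20.1 / 1930 = 652.1 m³.
Wasting from the aeration tank: Q_w = V / θ_c = 652.1 / 20.1 = 32.44 m³/d.

Q_w ≈ 32.4 m³/d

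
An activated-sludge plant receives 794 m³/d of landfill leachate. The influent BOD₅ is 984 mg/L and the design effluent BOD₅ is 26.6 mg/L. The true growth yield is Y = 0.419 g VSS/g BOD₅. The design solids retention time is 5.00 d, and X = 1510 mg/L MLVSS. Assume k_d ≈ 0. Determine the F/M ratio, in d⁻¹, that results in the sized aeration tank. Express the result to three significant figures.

Biomass mass balance (decay neglected): V·X = Y·Q·(S₀ − S)·θ_c, so V = 0.419 × 794 × (984 − 26.6) × 5.00 / 1510 = 1055 m³.
Food-to-microorganism ratio F/M = Q S₀ / (V X) = 794 × 984 / (1055 × 1510) = 0.4906 d⁻¹.

F/M ≈ 0.491 d⁻¹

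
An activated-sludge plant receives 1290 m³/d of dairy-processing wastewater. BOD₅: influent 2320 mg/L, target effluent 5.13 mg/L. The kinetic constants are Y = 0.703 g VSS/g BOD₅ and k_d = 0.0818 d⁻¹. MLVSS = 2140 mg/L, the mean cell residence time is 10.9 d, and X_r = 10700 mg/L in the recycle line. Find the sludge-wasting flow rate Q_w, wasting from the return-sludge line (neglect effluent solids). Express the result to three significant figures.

Steady-state biomass mass balance: V·X·(1 + k_d·θ_c) = Y·Q·(S₀ − S)·θ_c, so V = 0.703 × 1290 × (2320 − 5.13) × 10.9 / [2140 × (1 + 0.0818 × 10.9)] = 2.29×10^7 / 4048 = 5653 m³.
Q_w = (V·X)/(θ_c X_r) = 5653 × 2140 / (10.9 × 10700) = 103.7 m³/d.

Q_w ≈ 104 m³/d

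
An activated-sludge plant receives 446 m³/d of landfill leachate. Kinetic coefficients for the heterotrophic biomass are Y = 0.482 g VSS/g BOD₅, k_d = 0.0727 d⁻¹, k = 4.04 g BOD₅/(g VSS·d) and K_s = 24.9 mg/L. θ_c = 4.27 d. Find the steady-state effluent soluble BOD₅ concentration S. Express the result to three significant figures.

Effluent substrate depends only on kinetics and SRT: S = K_s(1 + k_d θ_c) / [θ_c(Yk − k_d) − 1] = 24.9 × (1 + 0.0727 × 4.27) / [4.27 × (0.482 × 4.04 − 0.0727) − 1] = 32.63 / 7.004 = 4.658 mg/L.

S ≈ 4.66 mg/L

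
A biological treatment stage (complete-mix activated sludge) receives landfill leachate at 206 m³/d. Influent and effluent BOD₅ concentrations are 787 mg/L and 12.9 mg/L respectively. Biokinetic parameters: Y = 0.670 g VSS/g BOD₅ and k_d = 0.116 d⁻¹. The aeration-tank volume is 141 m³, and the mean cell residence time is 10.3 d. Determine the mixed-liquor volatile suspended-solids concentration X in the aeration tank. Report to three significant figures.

From V·X·(1 + k_d·θ_c) = Y·Q·(S₀ − S)·θ_c: X = 0.670 × 206 × (787 − 12.9) × 10.3 / [141 × (1 + 0.116 × 10.3)] = 3556 mg/L.

X ≈ 3560 mg/L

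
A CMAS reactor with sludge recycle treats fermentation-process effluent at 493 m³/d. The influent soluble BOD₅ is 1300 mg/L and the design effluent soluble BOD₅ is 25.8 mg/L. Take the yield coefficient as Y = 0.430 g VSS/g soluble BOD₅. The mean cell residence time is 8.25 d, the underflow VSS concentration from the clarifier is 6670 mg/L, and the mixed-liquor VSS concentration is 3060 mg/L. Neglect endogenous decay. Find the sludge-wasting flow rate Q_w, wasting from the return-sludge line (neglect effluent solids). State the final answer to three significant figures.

Q_w ≈ 40.5 m³/d

With k_d = 0 the design equation reduces to V = Y Q (S₀−S) θ_c / X = 0.430 × 493 × (1300 − 25.8) × 8.25 / 3060 = 728.3 m³.
θ_c = V·X/(Q_w·X_r) when wasting from the recycle, so Q_w = V·X/(θ_c·X_r) = 728.3 × 3060 / (8.25 × 6670) = 40.50 m³/d.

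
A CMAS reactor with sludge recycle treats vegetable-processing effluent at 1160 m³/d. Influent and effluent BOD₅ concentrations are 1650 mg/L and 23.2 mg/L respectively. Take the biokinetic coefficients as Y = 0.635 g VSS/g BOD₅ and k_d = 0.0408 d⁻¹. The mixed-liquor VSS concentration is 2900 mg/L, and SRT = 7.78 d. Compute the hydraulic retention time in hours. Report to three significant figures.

τ ≈ 50.5 h

Rearranging the biomass balance for a CMAS with decay, V = Y·Q·ΔS·θ_c / [X·(1+k_d θ_c)] = 0.635 × 1160 × (1650 − 23.2) × 7.78 / [2900 × (1 + 0.0408 × 7.78)] = 9.32×10^6 / 3821 = 2440 m³.
HRT = V/Q = 2440 m³ / 1160 m³·d⁻¹ = 2.104 d × 24 = 50.49 h.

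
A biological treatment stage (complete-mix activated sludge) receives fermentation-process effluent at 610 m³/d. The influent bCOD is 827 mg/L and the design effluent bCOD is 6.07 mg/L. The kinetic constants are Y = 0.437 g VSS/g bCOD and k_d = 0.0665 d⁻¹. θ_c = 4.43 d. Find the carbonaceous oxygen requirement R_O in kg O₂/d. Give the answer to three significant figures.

R_O ≈ 261 kg O₂/d

The observed yield is Y_obs = Y/(1 + k_d·θ_c) = 0.437 / (1 + 0.0665 × 4.43) = 0.437 / 1.295 = 0.3376 g VSS per g bCOD removed.
Mass of bCOD removed per day: Q(S₀ − S) = 610 × 820.9 g/m³ = 500.8 kg/d.
P_X = Y_obs·Q·(S₀ − S) = 0.3376 × 500.8 = 169.0 kg VSS/d.
R_O = Q·(S₀ − S) − 1.42·P_X = 500.8 − 1.42 × 169.0 = 260.7 kg O₂/d.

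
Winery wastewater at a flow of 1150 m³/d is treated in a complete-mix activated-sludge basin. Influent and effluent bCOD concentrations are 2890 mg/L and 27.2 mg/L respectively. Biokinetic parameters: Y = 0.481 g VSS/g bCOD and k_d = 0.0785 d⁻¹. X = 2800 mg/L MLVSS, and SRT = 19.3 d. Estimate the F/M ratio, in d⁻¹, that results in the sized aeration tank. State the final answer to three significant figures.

From the SRT design equation V = Y Q (S₀−S) θ_c / [X (1 + k_d θ_c)] = 0.481 × 1150 × (2890 − 27.2) × 19.3 / [2800 × (1 + 0.0785 × 19.3)] = 3.06×10^7 / 7042 = 4340 m³.
Food-to-microorganism ratio F/M = Q S₀ / (V X) = 1150 × 2890 / (4340 × 2800) = 0.2735 d⁻¹.

F/M ≈ 0.273 d⁻¹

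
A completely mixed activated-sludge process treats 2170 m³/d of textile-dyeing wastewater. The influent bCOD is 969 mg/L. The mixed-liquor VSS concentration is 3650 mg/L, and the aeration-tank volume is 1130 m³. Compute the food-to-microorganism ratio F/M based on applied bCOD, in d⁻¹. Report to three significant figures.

F/M ≈ 0.510 d⁻¹

Food-to-microorganism ratio F/M = Q S₀ / (V X) = 2170 × 969 / (1130 × 3650) = 0.5098 d⁻¹.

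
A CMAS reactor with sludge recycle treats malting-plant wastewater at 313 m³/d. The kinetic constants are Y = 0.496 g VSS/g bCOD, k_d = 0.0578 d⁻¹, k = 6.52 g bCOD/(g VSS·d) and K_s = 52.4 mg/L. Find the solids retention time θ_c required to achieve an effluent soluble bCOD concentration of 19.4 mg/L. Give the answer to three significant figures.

At the target effluent, Y k S/(K_s+S) = 0.496×6.52×19.4/71.80 = 0.8738 d⁻¹.
Then 1/θ_c = μ − k_d = 0.8738 − 0.0578 = 0.8160 d⁻¹, giving θ_c = 1.226 d.

θ_c ≈ 1.23 d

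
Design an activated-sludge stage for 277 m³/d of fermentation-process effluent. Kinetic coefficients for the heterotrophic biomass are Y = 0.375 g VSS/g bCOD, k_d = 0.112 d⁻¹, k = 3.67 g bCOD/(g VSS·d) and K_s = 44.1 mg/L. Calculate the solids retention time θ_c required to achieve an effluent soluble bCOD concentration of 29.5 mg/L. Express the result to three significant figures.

θ_c ≈ 2.27 d

From 1/θ_c = Y·k·S/(K_s + S) − k_d: Y·k·S/(K_s+S) = 0.375 × 3.67 × 29.5 / (44.1 + 29.5) = 0.5516 d⁻¹.
θ_c = 1/(μ − k_d) = 1/(0.5516 − 0.112) = 1/0.4396 = 2.275 d.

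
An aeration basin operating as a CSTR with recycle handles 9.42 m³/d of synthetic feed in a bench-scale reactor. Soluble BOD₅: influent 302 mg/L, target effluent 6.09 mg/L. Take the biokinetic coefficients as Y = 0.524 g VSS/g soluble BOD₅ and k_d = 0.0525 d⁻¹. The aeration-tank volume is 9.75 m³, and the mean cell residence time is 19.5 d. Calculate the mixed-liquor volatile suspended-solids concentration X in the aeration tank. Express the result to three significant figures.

From V·X·(1 + k_d·θ_c) = Y·Q·(S₀ − S)·θ_c: X = 0.524 × 9.42 × (302 − 6.09) × 19.5 / [9.75 × (1 + 0.0525 × 19.5)] = 1443 mg/L.

X ≈ 1440 mg/L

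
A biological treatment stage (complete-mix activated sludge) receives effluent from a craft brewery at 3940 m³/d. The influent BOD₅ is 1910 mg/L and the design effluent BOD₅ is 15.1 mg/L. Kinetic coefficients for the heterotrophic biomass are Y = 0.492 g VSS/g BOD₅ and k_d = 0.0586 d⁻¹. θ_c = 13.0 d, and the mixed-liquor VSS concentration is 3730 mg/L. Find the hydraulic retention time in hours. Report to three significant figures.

τ ≈ 44.3 h

Rearranging the biomass balance for a CMAS with decay, V = Y·Q·ΔS·θ_c / [X·(1+k_d θ_c)] = 0.492 × 3940 × (1910 − 15.1) × 13.0 / [3730 × (1 + 0.0586 × 13.0)] = 4.78×10^7 / 6572 = 7267 m³.
HRT = V/Q = 7267 m³ / 3940 m³·d⁻¹ = 1.844 d × 24 = 44.26 h.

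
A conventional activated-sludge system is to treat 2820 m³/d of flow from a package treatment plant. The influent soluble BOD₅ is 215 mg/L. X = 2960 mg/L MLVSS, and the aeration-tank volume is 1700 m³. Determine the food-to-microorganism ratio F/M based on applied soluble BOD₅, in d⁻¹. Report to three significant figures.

Food-to-microorganism ratio F/M = Q S₀ / (V X) = 2820 × 215 / (1700 × 2960) = 0.1205 d⁻¹.

F/M ≈ 0.120 d⁻¹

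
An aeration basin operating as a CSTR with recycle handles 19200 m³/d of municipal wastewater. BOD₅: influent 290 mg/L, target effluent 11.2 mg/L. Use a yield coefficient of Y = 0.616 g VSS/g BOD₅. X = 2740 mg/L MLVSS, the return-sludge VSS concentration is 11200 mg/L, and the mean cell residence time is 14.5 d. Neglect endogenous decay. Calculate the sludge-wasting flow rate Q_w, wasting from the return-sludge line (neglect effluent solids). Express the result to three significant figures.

With k_d = 0 the design equation reduces to V = Y Q (S₀−S) θ_c / X = 0.616 × 19200 × (290 − 11.2) × 14.5 / 2740 = 17450 m³.
Wasting from the return line (neglecting effluent solids): Q_w = V·X / (θ_c·X_r) = 17450 × 2740 / (14.5 × 11200) = 294.4 m³/d.

Q_w ≈ 294 m³/d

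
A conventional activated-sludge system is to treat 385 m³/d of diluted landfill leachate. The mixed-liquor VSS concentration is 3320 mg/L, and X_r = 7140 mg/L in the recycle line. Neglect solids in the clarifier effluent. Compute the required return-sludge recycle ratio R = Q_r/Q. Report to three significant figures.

R ≈ 0.869

Mass balance around the secondary clarifier (neglecting effluent solids): R = X / (X_r − X) = 3320 / (7140 − 3320) = 0.8691.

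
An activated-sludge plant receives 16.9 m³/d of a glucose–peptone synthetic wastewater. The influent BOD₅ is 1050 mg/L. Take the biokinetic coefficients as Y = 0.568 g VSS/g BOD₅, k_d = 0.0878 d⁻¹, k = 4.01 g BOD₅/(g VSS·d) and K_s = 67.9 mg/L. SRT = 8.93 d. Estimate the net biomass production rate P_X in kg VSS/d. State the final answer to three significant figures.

For a completely mixed reactor with recycle the Lawrence–McCarty relation gives S = K_s·(1 + k_d·θ_c) / [θ_c·(Y·k − k_d) − 1] = 67.9 × (1 + 0.0878 × 8.93) / [8.93 × (0.568 × 4.01 − 0.0878) − 1] = 121.1 / 18.56 = 6.528 mg/L.
Observed yield with endogenous decay: Y_obs = Y / (1 + k_d·θ_c) = 0.568 / (1 + 0.0878 × 8.93) = 0.568 / 1.784 = 0.3184 g VSS/g BOD₅.
ΔS = 1050 − 6.53 = 1043 mg/L, so the substrate removal rate is 16.9 × 1043/1000 = 17.63 kg BOD₅/d.
So the net sludge growth is P_X = 0.3184 × 17.63 = 5.614 kg VSS/d.

P_X ≈ 5.61 kg VSS/d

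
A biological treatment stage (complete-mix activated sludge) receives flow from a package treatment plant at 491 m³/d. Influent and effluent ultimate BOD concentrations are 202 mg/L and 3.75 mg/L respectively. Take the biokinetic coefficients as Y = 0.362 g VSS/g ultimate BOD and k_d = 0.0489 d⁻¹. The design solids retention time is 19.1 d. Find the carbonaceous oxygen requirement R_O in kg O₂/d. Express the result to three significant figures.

Y_obs = Y / (1 + k_d θ_c) = 0.362 / (1 + 0.0489 × 19.1) = 0.362 / 1.934 = 0.1872.
Mass of ultimate BOD removed per day: Q(S₀ − S) = 491 × 198.2 g/m³ = 97.34 kg/d.
Net sludge production P_X = 0.1872 × 97.34 = 18.22 kg VSS/d.
Carbonaceous O₂ demand = substrate oxidised − cell-mass equivalent = 97.34 − 1.42 × 18.22 = 71.47 kg O₂/d.

R_O ≈ 71.5 kg O₂/d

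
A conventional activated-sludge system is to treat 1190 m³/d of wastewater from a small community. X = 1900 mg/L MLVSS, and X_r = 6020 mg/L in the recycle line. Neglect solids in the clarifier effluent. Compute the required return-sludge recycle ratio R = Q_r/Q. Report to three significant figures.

R = Q_r/Q = X/(X_r − X) = 1900 / (6020 − 1900) = 0.4612.

R ≈ 0.461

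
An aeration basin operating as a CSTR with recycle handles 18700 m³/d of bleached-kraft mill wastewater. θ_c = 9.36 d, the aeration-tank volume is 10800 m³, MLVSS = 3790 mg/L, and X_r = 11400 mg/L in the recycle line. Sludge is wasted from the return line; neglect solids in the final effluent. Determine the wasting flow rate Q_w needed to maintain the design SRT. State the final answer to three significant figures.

θ_c = V·X/(Q_w·X_r) when wasting from the recycle, so Q_w = V·X/(θ_c·X_r) = 10800 × 3790 / (9.36 × 11400) = 383.6 m³/d.

Q_w ≈ 384 m³/d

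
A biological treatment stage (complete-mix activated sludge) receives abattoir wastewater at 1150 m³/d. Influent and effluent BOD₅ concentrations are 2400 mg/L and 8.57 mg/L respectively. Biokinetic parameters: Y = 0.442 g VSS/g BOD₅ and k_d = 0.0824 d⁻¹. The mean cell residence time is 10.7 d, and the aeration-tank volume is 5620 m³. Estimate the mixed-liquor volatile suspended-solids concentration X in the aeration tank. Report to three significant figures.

X ≈ 1230 mg/L

X = Y·Q·ΔS·θ_c / [V·(1 + k_d θ_c)] = 0.442 × 1150 × (2400 − 8.57) × 10.7 / [5620 × (1 + 0.0824 × 10.7)] = 1230 mg/L.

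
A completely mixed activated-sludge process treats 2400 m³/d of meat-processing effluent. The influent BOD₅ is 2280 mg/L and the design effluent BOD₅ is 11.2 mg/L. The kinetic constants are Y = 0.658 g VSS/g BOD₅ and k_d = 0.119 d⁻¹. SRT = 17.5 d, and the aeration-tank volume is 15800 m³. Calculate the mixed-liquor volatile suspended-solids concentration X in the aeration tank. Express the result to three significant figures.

X ≈ 1290 mg/L

Solving the biomass balance for X: X = Y Q (S₀−S) θ_c / [V (1+k_d θ_c)] = 0.658 × 2400 × (2280 − 11.2) × 17.5 / [15800 × (1 + 0.119 × 17.5)] = 1287 mg/L.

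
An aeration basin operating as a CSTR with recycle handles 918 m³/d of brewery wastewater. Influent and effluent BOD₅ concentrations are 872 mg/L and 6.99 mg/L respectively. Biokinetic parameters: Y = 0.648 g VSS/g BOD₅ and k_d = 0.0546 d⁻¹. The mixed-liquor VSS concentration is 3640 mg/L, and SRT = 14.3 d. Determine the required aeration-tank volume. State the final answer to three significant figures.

V ≈ 1140 m³

From the SRT design equation V = Y Q (S₀−S) θ_c / [X (1 + k_d θ_c)] = 0.648 × 918 × (872 − 6.99) × 14.3 / [3640 × (1 + 0.0546 × 14.3)] = 7.36×10^6 / 6482 = 1135 m³.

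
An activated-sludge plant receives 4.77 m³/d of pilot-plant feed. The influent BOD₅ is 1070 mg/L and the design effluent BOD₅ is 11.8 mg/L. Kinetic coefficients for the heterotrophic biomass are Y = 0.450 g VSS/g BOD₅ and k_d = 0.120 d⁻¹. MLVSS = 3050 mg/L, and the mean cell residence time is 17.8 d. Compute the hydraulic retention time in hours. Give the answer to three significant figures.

Steady-state biomass mass balance: V·X·(1 + k_d·θ_c) = Y·Q·(S₀ − S)·θ_c, so V = 0.450 × 4.77 × (1070 − 11.8) × 17.8 / [3050 × (1 + 0.120 × 17.8)] = 4.04×10^4 / 9565 = 4.227 m³.
HRT = V/Q = 4.227 m³ / 4.77 m³·d⁻¹ = 0.8862 d × 24 = 21.27 h.

τ ≈ 21.3 h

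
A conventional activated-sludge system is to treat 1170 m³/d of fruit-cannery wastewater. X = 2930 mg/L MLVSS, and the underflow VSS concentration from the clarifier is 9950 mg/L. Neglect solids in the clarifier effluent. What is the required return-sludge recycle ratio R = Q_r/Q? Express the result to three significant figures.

R ≈ 0.417

Solids balance on the clarifier gives (1+R)X = R·X_r, so R = X/(X_r − X) = 2930 / (9950 − 2930) = 0.4174.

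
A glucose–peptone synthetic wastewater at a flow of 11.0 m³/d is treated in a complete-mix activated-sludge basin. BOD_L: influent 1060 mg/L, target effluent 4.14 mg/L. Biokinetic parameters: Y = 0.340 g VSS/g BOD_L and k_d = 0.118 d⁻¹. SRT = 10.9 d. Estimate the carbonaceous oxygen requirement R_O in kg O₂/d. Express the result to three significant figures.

Y_obs = Y / (1 + k_d θ_c) = 0.340 / (1 + 0.118 × 10.9) = 0.340 / 2.286 = 0.1487.
Substrate removed = Q·(S₀ − S) = 11.0 m³/d × (1060 − 4.14) g/m³ = 1.16×10^4 g/d = 11.61 kg/d.
Net sludge production P_X = 0.1487 × 11.61 = 1.727 kg VSS/d.
R_O = Q·(S₀ − S) − 1.42·P_X = 11.61 − 1.42 × 1.727 = 9.162 kg O₂/d.

R_O ≈ 9.16 kg O₂/d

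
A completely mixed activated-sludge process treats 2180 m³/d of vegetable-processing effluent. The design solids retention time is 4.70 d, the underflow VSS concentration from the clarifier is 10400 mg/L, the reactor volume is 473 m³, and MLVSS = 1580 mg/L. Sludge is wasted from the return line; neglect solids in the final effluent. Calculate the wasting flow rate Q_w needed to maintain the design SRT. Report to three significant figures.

Q_w ≈ 15.3 m³/d

Wasting from the return line (neglecting effluent solids): Q_w = V·X / (θ_c·X_r) = 473.0 × 1580 / (4.70 × 10400) = 15.29 m³/d.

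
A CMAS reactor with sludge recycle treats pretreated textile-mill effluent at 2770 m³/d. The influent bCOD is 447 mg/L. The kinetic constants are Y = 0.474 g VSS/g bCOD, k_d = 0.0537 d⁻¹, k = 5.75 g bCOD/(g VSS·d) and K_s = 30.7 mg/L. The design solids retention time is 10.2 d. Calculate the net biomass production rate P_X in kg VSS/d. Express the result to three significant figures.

Effluent substrate depends only on kinetics and SRT: S = K_s(1 + k_d θ_c) / [θ_c(Yk − k_d) − 1] = 30.7 × (1 + 0.0537 × 10.2) / [10.2 × (0.474 × 5.75 − 0.0537) − 1] = 47.52 / 26.25 = 1.810 mg/L.
The observed yield is Y_obs = Y/(1 + k_d·θ_c) = 0.474 / (1 + 0.0537 × 10.2) = 0.474 / 1.548 = 0.3063 g VSS per g bCOD removed.
Substrate removed = Q·(S₀ − S) = 2770 m³/d × (447 − 1.81) g/m³ = 1.23×10^6 g/d = 1233 kg/d.
So the net sludge growth is P_X = 0.3063 × 1233 = 377.7 kg VSS/d.

P_X ≈ 378 kg VSS/d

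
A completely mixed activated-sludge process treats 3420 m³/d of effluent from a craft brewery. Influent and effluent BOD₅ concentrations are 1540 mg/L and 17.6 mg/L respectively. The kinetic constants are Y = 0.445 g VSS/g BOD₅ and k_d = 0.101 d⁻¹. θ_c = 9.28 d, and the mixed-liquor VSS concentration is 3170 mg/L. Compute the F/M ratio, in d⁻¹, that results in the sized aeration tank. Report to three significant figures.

F/M ≈ 0.475 d⁻¹

Steady-state biomass mass balance: V·X·(1 + k_d·θ_c) = Y·Q·(S₀ − S)·θ_c, so V = 0.445 × 3420 × (1540 − 17.6) × 9.28 / [3170 × (1 + 0.101 × 9.28)] = 2.15×10^7 / 6141 = 3501 m³.
F/M = applied load / biomass = Q·S₀/(V·X) = 3420 × 1540 / (3501 × 3170) = 0.4745 d⁻¹.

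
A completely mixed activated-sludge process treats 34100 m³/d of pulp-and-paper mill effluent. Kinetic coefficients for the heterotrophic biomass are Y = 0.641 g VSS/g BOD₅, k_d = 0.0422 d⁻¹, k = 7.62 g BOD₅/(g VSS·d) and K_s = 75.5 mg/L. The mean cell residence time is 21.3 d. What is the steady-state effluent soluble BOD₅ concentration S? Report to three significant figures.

For a completely mixed reactor with recycle the Lawrence–McCarty relation gives S = K_s·(1 + k_d·θ_c) / [θ_c·(Y·k − k_d) − 1] = 75.5 × (1 + 0.0422 × 21.3) / [21.3 × (0.641 × 7.62 − 0.0422) − 1] = 143.4 / 102.1 = 1.404 mg/L.

S ≈ 1.40 mg/L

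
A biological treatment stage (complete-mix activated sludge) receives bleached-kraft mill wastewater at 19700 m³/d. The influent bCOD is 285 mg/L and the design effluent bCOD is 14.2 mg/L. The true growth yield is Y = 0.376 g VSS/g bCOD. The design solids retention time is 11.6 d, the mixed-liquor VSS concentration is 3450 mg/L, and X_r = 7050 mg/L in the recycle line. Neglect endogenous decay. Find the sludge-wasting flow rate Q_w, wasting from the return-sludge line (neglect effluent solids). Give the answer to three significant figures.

Q_w ≈ 285 m³/d

Biomass mass balance (decay neglected): V·X = Y·Q·(S₀ − S)·θ_c, so V = 0.376 × 19700 × (285 − 14.2) × 11.6 / 3450 = 6744 m³.
Wasting from the return line (neglecting effluent solids): Q_w = V·X / (θ_c·X_r) = 6744 × 3450 / (11.6 × 7050) = 284.5 m³/d.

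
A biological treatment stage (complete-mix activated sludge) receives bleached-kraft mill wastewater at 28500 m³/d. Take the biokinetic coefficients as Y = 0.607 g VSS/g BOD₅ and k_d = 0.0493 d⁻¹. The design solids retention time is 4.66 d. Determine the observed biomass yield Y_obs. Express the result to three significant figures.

Y_obs = Y / (1 + k_d θ_c) = 0.607 / (1 + 0.0493 × 4.66) = 0.607 / 1.230 = 0.4936.

Y_obs ≈ 0.494 g VSS/g BOD₅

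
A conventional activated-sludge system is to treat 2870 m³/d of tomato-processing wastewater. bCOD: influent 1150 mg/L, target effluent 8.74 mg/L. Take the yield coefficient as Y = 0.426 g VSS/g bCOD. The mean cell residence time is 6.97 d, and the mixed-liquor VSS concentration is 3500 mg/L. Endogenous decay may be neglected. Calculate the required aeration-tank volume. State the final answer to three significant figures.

V ≈ 2780 m³

With k_d = 0 the design equation reduces to V = Y Q (S₀−S) θ_c / X = 0.426 × 2870 × (1150 − 8.74) × 6.97 / 3500 = 2779 m³.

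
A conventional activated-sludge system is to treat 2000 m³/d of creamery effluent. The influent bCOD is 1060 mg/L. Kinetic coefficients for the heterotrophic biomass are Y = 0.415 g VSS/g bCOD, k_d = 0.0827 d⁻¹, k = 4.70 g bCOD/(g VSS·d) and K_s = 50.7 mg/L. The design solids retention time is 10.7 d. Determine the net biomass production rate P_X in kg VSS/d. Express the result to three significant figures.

P_X ≈ 465 kg VSS/d

From the Monod/SRT balance for a CMAS, S = K_s·(1+k_d θ_c)/[θ_c·(Y k − k_d) − 1] = 50.7 × (1 + 0.0827 × 10.7) / [10.7 × (0.415 × 4.70 − 0.0827) − 1] = 95.56 / 18.99 = 5.034 mg/L.
Y_obs = Y / (1 + k_d θ_c) = 0.415 / (1 + 0.0827 × 10.7) = 0.415 / 1.885 = 0.2202.
ΔS = 1060 − 5.03 = 1055 mg/L, so the substrate removal rate is 2000 × 1055/1000 = 2110 kg bCOD/d.
P_X = Y_obs · Q(S₀ − S) = 0.2202 × 2110 = 464.5 kg VSS/d.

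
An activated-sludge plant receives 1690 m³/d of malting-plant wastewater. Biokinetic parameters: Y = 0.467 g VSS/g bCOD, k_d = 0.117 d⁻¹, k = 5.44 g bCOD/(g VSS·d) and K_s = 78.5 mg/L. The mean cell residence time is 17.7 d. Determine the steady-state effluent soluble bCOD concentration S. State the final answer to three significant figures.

From the Monod/SRT balance for a CMAS, S = K_s·(1+k_d θ_c)/[θ_c·(Y k − k_d) − 1] = 78.5 × (1 + 0.117 × 17.7) / [17.7 × (0.467 × 5.44 − 0.117) − 1] = 241.1 / 41.90 = 5.754 mg/L.

S ≈ 5.75 mg/L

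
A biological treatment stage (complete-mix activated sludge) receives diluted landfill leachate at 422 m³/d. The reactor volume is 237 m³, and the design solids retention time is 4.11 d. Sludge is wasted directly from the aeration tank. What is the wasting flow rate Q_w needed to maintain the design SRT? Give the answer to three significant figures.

Wasting from the aeration tank: Q_w = V / θ_c = 237.0 / 4.11 = 57.66 m³/d.

Q_w ≈ 57.7 m³/d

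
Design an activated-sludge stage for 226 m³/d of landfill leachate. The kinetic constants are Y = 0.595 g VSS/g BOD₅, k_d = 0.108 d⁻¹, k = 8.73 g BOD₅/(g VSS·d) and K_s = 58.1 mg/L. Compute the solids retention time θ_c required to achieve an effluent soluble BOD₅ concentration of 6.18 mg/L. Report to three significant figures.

θ_c ≈ 2.55 d

From 1/θ_c = Y·k·S/(K_s + S) − k_d: Y·k·S/(K_s+S) = 0.595 × 8.73 × 6.18 / (58.1 + 6.18) = 0.4994 d⁻¹.
1/θ_c = 0.4994 − 0.108 = 0.3914 d⁻¹, so θ_c = 2.555 d.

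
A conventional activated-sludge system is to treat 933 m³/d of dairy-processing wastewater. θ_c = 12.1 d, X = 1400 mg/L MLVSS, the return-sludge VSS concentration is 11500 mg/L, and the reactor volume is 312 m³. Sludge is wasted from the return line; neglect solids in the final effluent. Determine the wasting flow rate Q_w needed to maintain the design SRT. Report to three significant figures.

Q_w ≈ 3.14 m³/d

Q_w = (V·X)/(θ_c X_r) = 312.0 × 1400 / (12.1 × 11500) = 3.139 m³/d.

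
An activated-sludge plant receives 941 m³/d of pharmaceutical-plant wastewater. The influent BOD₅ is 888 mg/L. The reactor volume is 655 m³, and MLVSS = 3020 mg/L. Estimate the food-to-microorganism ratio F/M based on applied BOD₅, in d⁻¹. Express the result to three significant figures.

F/M ≈ 0.422 d⁻¹

F/M = Q·S₀ / (V·X) = 941 × 888 / (655.0 × 3020) = 0.4224 g BOD₅·(g VSS·d)⁻¹.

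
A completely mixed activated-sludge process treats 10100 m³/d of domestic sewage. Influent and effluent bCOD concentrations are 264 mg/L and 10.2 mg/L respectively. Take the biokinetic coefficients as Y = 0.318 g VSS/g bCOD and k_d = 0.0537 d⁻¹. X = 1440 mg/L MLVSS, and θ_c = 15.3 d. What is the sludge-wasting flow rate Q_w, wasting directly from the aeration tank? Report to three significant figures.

Q_w ≈ 311 m³/d

Rearranging the biomass balance for a CMAS with decay, V = Y·Q·ΔS·θ_c / [X·(1+k_d θ_c)] = 0.318 × 10100 × (264 − 10.2) × 15.3 / [1440 × (1 + 0.0537 × 15.3)] = 1.25×10^7 / 2623 = 4755 m³.
For wasting at MLVSS concentration, Q_w = V/θ_c = 4755/15.3 = 310.8 m³/d.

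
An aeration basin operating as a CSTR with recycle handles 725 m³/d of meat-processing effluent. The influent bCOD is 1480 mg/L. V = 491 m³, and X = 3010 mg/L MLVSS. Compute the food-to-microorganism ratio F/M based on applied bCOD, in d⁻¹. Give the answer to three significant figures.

F/M = applied load / biomass = Q·S₀/(V·X) = 725 × 1480 / (491.0 × 3010) = 0.7260 d⁻¹.

F/M ≈ 0.726 d⁻¹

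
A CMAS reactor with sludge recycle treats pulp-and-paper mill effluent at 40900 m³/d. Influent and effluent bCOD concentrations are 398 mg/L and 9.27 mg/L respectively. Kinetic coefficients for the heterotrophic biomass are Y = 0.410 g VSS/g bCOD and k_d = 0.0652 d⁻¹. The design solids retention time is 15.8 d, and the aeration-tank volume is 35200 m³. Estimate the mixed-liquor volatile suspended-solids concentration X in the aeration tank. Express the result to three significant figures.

X ≈ 1440 mg/L

From V·X·(1 + k_d·θ_c) = Y·Q·(S₀ − S)·θ_c: X = 0.410 × 40900 × (398 − 9.27) × 15.8 / [35200 × (1 + 0.0652 × 15.8)] = 1441 mg/L.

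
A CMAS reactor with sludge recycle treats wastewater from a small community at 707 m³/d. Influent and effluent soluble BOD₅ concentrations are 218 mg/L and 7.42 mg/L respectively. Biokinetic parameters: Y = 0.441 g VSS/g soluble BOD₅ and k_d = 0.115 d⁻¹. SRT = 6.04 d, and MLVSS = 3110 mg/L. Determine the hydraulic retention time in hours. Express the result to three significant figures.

From the SRT design equation V = Y Q (S₀−S) θ_c / [X (1 + k_d θ_c)] = 0.441 × 707 × (218 − 7.42) × 6.04 / [3110 × (1 + 0.115 × 6.04)] = 3.97×10^5 / 5270 = 75.25 m³.
HRT = V/Q = 75.25 m³ / 707 m³·d⁻¹ = 0.1064 d × 24 = 2.554 h.

τ ≈ 2.55 h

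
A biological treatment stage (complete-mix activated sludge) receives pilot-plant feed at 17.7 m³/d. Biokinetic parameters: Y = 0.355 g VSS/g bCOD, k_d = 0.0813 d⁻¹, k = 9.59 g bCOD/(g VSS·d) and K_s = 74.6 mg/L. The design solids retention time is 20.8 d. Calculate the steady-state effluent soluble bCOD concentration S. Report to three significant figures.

From the Monod/SRT balance for a CMAS, S = K_s·(1+k_d θ_c)/[θ_c·(Y k − k_d) − 1] = 74.6 × (1 + 0.0813 × 20.8) / [20.8 × (0.355 × 9.59 − 0.0813) − 1] = 200.8 / 68.12 = 2.947 mg/L.

S ≈ 2.95 mg/L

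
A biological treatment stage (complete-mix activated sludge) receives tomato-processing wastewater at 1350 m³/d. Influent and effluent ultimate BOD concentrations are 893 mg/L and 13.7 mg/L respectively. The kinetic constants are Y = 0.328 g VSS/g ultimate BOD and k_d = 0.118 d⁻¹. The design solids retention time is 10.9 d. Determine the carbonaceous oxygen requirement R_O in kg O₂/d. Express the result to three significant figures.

The observed yield is Y_obs = Y/(1 + k_d·θ_c) = 0.328 / (1 + 0.118 × 10.9) = 0.328 / 2.286 = 0.1435 g VSS per g ultimate BOD removed.
Substrate removed = Q·(S₀ − S) = 1350 m³/d × (893 − 13.7) g/m³ = 1.19×10^6 g/d = 1187 kg/d.
Biomass synthesised: P_X = Y_obs × 1187 = 170.3 kg VSS/d.
R_O = Q·ΔS − 1.42 P_X = 1187 − 241.8 = 945.2 kg O₂/d.

R_O ≈ 945 kg O₂/d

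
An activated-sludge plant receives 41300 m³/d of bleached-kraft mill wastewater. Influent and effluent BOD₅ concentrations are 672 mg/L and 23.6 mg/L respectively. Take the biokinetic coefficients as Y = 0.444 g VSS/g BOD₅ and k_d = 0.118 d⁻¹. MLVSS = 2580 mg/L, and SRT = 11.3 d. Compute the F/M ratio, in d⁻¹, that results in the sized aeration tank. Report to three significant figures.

Steady-state biomass mass balance: V·X·(1 + k_d·θ_c) = Y·Q·(S₀ − S)·θ_c, so V = 0.444 × 41300 × (672 − 23.6) × 11.3 / [2580 × (1 + 0.118 × 11.3)] = 1.34×10^8 / 6020 = 22318 m³.
F/M = applied load / biomass = Q·S₀/(V·X) = 41300 × 672 / (22318 × 2580) = 0.4820 d⁻¹.

F/M ≈ 0.482 d⁻¹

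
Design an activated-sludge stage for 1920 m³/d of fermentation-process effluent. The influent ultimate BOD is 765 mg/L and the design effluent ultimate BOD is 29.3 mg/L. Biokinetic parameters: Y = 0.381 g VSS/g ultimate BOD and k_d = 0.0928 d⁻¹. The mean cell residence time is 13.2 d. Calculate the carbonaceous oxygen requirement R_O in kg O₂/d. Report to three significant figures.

R_O ≈ 1070 kg O₂/d

The observed yield is Y_obs = Y/(1 + k_d·θ_c) = 0.381 / (1 + 0.0928 × 13.2) = 0.381 / 2.225 = 0.1712 g VSS per g ultimate BOD removed.
Substrate removed = Q·(S₀ − S) = 1920 m³/d × (765 − 29.3) g/m³ = 1.41×10^6 g/d = 1413 kg/d.
Biomass synthesised: P_X = Y_obs × 1413 = 241.9 kg VSS/d.
R_O = Q·ΔS − 1.42 P_X = 1413 − 343.5 = 1069 kg O₂/d.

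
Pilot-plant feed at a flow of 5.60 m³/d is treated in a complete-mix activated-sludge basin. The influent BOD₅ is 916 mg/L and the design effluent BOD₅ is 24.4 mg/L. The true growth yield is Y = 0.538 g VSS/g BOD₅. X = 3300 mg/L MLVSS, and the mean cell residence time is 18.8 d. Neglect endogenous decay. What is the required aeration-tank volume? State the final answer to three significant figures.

With k_d = 0 the design equation reduces to V = Y Q (S₀−S) θ_c / X = 0.538 × 5.60 × (916 − 24.4) × 18.8 / 3300 = 15.30 m³.

V ≈ 15.3 m³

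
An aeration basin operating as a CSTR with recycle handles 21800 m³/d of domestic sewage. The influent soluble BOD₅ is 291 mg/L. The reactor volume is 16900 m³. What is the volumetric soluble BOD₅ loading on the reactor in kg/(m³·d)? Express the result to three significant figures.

L_v = Q S₀ / V = 21800 × 291 × 10⁻³ / 16900 = 0.3754 kg/(m³·d).

L_v ≈ 0.375 kg soluble BOD₅/(m³·d)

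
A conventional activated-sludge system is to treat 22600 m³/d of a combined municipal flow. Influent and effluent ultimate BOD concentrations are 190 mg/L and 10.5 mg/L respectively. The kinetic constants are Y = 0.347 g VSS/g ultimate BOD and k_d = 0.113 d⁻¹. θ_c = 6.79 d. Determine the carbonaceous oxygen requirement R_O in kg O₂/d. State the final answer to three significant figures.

Observed yield with endogenous decay: Y_obs = Y / (1 + k_d·θ_c) = 0.347 / (1 + 0.113 × 6.79) = 0.347 / 1.767 = 0.1963 g VSS/g ultimate BOD.
ΔS = 190 − 10.5 = 179.5 mg/L, so the substrate removal rate is 22600 × 179.5/1000 = 4057 kg ultimate BOD/d.
P_X = Y_obs·Q·(S₀ − S) = 0.1963 × 4057 = 796.5 kg VSS/d.
R_O = Q·(S₀ − S) − 1.42·P_X = 4057 − 1.42 × 796.5 = 2926 kg O₂/d.

R_O ≈ 2930 kg O₂/d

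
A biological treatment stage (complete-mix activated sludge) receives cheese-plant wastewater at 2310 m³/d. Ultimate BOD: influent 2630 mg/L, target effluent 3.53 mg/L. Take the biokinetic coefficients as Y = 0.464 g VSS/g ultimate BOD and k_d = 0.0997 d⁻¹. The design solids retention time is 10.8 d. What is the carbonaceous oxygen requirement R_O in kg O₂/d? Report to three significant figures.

R_O ≈ 4140 kg O₂/d

The observed yield is Y_obs = Y/(1 + k_d·θ_c) = 0.464 / (1 + 0.0997 × 10.8) = 0.464 / 2.077 = 0.2234 g VSS per g ultimate BOD removed.
Mass of ultimate BOD removed per day: Q(S₀ − S) = 2310 × 2626 g/m³ = 6067 kg/d.
Net sludge production P_X = 0.2234 × 6067 = 1356 kg VSS/d.
R_O = Q·ΔS − 1.42 P_X = 6067 − 1925 = 4142 kg O₂/d.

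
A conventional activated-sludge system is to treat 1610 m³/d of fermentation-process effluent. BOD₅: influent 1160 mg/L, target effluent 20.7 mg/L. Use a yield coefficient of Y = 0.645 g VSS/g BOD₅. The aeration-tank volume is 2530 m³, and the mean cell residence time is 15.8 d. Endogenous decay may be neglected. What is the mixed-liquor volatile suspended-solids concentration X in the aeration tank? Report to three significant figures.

X = Y·Q·ΔS·θ_c / V = 0.645 × 1610 × (1160 − 20.7) × 15.8 / 2530 = 7389 mg/L.

X ≈ 7390 mg/L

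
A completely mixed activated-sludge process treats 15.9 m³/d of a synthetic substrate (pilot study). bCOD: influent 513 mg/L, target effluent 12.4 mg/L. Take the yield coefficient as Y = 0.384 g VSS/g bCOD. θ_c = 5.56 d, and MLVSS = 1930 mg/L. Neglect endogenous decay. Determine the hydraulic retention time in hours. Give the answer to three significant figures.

Biomass mass balance (decay neglected): V·X = Y·Q·(S₀ − S)·θ_c, so V = 0.384 × 15.9 × (513 − 12.4) × 5.56 / 1930 = 8.805 m³.
HRT = V/Q = 8.805 m³ / 15.9 m³·d⁻¹ = 0.5538 d × 24 = 13.29 h.

τ ≈ 13.3 h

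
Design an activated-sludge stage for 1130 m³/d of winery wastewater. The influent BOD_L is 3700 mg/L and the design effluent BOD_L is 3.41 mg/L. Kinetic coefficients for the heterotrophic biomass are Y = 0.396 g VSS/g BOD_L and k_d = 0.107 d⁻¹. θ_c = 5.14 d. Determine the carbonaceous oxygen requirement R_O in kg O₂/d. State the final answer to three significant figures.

Y_obs = Y / (1 + k_d θ_c) = 0.396 / (1 + 0.107 × 5.14) = 0.396 / 1.550 = 0.2555.
Substrate removed = Q·(S₀ − S) = 1130 m³/d × (3700 − 3.41) g/m³ = 4.18×10^6 g/d = 4177 kg/d.
Biomass synthesised: P_X = Y_obs × 4177 = 1067 kg VSS/d.
Carbonaceous O₂ demand = substrate oxidised − cell-mass equivalent = 4177 − 1.42 × 1067 = 2662 kg O₂/d.

R_O ≈ 2660 kg O₂/d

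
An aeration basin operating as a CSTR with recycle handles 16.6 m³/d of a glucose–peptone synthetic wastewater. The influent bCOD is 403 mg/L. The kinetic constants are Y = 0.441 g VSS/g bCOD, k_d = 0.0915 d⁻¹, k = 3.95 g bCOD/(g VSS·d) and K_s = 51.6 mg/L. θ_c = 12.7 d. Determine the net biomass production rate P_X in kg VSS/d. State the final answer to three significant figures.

P_X ≈ 1.35 kg VSS/d

Effluent substrate depends only on kinetics and SRT: S = K_s(1 + k_d θ_c) / [θ_c(Yk − k_d) − 1] = 51.6 × (1 + 0.0915 × 12.7) / [12.7 × (0.441 × 3.95 − 0.0915) − 1] = 111.6 / 19.96 = 5.589 mg/L.
Y_obs = Y / (1 + k_d θ_c) = 0.441 / (1 + 0.0915 × 12.7) = 0.441 / 2.162 = 0.2040.
Substrate removed = Q·(S₀ − S) = 16.6 m³/d × (403 − 5.59) g/m³ = 6.6×10^3 g/d = 6.597 kg/d.
Net biomass production P_X = Y_obs × Q·(S₀ − S) = 0.2040 × 6.597 = 1.346 kg VSS/d.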